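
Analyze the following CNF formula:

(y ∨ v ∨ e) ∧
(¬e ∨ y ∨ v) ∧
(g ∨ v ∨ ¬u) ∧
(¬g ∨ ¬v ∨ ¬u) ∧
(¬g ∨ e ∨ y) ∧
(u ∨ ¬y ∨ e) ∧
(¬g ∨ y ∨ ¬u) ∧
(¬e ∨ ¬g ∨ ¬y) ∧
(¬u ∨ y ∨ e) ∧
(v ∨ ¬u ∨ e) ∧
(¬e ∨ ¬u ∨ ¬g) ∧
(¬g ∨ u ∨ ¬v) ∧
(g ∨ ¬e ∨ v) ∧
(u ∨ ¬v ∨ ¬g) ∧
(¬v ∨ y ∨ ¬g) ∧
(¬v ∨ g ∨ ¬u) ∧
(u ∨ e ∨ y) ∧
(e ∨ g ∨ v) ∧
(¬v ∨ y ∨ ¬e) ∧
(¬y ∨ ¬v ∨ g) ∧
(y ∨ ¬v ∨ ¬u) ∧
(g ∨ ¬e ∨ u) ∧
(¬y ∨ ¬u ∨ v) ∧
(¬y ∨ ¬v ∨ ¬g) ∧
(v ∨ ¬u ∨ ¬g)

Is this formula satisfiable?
No

No, the formula is not satisfiable.

No assignment of truth values to the variables can make all 25 clauses true simultaneously.

The formula is UNSAT (unsatisfiable).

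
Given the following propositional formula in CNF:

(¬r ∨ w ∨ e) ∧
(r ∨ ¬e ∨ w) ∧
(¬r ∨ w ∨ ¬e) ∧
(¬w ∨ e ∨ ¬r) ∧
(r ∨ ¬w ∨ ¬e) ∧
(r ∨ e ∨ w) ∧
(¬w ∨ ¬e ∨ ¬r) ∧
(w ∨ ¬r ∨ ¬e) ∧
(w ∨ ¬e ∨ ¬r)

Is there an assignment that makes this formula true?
Yes

Yes, the formula is satisfiable.

One satisfying assignment is: e=False, r=False, w=True

Verification: With this assignment, all 9 clauses evaluate to true.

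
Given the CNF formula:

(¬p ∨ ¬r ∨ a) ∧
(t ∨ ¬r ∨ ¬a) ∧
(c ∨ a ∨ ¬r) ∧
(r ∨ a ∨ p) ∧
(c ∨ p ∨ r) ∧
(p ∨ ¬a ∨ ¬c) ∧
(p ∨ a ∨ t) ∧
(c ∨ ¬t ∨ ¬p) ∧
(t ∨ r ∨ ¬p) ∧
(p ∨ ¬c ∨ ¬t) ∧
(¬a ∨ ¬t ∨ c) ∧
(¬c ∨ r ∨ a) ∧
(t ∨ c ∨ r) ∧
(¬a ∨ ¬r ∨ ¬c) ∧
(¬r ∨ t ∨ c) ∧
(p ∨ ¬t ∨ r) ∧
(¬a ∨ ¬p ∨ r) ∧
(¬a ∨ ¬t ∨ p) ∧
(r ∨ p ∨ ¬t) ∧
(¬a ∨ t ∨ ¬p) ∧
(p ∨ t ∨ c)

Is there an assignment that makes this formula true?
No

No, the formula is not satisfiable.

No assignment of truth values to the variables can make all 21 clauses true simultaneously.

The formula is UNSAT (unsatisfiable).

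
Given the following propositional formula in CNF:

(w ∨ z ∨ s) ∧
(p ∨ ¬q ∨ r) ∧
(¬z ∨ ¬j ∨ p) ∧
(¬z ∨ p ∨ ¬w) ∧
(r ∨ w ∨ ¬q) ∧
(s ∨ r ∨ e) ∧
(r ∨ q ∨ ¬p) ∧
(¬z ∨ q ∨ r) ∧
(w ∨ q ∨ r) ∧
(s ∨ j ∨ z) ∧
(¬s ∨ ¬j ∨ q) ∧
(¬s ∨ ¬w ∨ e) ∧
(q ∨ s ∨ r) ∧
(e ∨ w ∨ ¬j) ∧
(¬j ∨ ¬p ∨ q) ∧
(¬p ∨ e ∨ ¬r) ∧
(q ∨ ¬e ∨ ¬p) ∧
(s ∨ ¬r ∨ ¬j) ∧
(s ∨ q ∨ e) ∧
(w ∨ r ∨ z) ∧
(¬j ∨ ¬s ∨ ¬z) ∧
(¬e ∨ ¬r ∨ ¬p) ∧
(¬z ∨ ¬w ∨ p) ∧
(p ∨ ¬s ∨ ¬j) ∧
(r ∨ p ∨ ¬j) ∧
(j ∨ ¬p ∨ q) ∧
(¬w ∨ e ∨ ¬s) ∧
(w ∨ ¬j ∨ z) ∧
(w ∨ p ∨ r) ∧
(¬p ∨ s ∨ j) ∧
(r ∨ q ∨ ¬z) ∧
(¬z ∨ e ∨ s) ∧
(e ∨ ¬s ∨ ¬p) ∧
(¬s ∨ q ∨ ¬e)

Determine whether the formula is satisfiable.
Yes

Yes, the formula is satisfiable.

One satisfying assignment is: j=False, z=False, p=False, r=True, w=False, q=False, e=False, s=True

Verification: With this assignment, all 34 clauses evaluate to true.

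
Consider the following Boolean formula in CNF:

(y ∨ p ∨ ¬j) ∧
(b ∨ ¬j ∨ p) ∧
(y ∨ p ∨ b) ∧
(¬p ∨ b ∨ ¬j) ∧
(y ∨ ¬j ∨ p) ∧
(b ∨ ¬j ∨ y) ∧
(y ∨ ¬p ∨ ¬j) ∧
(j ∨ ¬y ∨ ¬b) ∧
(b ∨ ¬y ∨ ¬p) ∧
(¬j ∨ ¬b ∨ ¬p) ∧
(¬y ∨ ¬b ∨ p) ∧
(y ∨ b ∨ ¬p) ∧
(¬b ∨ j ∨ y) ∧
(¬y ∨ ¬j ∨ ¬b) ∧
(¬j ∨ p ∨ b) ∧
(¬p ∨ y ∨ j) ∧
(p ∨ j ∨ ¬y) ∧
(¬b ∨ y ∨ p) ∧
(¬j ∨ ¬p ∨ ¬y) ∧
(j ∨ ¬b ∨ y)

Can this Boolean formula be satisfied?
No

No, the formula is not satisfiable.

No assignment of truth values to the variables can make all 20 clauses true simultaneously.

The formula is UNSAT (unsatisfiable).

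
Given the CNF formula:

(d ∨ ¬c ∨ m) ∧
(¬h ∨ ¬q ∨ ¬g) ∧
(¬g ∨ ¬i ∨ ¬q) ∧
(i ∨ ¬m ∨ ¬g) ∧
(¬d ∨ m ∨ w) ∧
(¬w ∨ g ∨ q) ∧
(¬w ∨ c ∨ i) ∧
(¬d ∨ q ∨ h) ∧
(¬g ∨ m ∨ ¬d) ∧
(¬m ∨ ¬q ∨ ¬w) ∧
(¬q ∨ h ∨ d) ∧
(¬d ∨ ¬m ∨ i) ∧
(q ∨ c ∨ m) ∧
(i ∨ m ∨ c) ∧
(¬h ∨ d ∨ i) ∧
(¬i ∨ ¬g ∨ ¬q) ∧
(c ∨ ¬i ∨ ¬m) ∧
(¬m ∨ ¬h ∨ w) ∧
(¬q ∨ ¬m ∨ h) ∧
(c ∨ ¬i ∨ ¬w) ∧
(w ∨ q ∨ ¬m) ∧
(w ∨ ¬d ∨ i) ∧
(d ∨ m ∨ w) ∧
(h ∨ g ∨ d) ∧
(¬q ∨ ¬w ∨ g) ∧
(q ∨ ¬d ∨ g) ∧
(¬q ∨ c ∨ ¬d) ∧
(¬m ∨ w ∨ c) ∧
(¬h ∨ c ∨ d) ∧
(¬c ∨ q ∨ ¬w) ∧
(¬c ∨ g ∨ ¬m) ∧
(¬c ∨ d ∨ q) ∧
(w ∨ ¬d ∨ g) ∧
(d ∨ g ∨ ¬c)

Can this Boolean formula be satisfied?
No

No, the formula is not satisfiable.

No assignment of truth values to the variables can make all 34 clauses true simultaneously.

The formula is UNSAT (unsatisfiable).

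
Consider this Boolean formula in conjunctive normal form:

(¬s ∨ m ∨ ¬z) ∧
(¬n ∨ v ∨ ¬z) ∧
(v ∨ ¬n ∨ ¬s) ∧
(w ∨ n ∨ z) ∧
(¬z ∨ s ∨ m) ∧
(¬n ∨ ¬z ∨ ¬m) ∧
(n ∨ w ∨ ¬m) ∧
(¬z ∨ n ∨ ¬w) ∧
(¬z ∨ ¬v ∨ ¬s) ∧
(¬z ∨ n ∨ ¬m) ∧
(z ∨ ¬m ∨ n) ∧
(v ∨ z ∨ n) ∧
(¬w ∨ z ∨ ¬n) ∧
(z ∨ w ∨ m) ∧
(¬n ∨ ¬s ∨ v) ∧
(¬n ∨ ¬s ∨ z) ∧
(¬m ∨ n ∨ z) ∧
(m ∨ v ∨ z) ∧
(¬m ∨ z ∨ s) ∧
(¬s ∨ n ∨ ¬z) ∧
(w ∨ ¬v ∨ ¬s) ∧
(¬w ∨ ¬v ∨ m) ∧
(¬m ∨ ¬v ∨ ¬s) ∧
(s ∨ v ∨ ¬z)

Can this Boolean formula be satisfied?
No

No, the formula is not satisfiable.

No assignment of truth values to the variables can make all 24 clauses true simultaneously.

The formula is UNSAT (unsatisfiable).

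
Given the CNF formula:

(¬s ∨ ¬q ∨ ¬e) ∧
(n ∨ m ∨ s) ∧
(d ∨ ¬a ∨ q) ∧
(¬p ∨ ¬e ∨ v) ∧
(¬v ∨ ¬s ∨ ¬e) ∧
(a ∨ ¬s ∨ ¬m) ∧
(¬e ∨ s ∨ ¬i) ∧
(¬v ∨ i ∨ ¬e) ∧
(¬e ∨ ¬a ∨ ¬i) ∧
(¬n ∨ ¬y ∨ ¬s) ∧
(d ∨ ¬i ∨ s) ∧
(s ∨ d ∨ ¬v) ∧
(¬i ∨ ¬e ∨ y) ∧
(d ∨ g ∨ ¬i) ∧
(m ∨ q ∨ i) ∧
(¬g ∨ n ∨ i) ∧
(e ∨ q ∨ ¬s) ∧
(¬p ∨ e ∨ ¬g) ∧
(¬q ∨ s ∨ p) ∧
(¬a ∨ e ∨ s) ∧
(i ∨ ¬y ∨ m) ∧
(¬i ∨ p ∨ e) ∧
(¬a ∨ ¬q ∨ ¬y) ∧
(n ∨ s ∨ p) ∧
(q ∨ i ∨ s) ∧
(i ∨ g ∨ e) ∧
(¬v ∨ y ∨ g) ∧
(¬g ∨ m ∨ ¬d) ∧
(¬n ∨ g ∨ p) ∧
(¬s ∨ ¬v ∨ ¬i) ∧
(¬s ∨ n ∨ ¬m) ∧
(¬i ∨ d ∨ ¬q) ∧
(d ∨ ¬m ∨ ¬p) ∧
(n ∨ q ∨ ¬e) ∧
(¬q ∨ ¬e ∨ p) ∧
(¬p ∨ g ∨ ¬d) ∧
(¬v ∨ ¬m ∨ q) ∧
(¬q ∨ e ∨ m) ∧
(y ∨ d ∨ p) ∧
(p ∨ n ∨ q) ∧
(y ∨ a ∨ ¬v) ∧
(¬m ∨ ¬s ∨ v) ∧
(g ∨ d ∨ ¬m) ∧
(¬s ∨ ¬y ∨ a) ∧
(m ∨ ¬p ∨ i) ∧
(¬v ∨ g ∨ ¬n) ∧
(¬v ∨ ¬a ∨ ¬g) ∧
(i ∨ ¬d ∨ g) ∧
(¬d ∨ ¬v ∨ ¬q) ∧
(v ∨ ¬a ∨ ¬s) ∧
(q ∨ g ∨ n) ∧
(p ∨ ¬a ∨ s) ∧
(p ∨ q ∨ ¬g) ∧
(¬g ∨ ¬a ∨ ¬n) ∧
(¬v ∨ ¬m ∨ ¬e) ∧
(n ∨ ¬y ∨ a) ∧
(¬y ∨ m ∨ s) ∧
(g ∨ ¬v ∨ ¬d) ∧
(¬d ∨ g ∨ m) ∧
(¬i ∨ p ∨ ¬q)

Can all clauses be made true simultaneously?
No

No, the formula is not satisfiable.

No assignment of truth values to the variables can make all 60 clauses true simultaneously.

The formula is UNSAT (unsatisfiable).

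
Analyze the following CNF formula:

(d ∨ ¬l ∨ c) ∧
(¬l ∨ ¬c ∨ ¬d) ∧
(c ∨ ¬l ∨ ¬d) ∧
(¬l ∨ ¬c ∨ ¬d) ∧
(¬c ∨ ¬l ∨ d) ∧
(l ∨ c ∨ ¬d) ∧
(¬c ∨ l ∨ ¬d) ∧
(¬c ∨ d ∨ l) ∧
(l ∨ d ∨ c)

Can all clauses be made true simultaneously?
No

No, the formula is not satisfiable.

No assignment of truth values to the variables can make all 9 clauses true simultaneously.

The formula is UNSAT (unsatisfiable).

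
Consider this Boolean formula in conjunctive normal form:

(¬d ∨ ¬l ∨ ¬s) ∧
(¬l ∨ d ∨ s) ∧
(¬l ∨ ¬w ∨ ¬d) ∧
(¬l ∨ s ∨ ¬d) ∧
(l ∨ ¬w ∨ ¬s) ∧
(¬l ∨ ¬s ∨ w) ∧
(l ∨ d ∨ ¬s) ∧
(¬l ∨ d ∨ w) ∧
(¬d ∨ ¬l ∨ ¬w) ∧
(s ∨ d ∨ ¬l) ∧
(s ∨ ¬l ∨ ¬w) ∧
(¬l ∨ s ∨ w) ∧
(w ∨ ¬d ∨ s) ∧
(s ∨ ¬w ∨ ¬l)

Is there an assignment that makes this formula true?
Yes

Yes, the formula is satisfiable.

One satisfying assignment is: l=False, w=False, d=False, s=False

Verification: With this assignment, all 14 clauses evaluate to true.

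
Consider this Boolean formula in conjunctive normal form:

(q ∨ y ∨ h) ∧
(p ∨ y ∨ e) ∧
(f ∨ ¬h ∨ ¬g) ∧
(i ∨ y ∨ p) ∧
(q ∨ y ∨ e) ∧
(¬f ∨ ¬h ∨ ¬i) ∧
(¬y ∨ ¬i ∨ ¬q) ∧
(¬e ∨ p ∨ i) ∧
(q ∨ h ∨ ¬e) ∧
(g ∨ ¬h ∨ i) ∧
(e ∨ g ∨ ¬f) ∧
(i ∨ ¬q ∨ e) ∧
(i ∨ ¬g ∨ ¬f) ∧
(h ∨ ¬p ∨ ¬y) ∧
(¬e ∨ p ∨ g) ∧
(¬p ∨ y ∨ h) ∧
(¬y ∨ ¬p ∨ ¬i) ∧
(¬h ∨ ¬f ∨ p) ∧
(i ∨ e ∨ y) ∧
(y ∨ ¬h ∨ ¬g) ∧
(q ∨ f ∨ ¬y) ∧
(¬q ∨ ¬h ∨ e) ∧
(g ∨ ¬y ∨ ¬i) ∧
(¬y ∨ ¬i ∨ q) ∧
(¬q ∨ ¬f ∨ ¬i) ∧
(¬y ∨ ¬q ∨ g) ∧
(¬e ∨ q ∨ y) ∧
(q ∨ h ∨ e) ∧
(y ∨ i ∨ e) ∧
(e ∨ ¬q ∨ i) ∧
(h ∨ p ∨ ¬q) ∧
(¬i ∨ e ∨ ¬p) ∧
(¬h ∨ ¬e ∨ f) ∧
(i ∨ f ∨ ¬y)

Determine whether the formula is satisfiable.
No

No, the formula is not satisfiable.

No assignment of truth values to the variables can make all 34 clauses true simultaneously.

The formula is UNSAT (unsatisfiable).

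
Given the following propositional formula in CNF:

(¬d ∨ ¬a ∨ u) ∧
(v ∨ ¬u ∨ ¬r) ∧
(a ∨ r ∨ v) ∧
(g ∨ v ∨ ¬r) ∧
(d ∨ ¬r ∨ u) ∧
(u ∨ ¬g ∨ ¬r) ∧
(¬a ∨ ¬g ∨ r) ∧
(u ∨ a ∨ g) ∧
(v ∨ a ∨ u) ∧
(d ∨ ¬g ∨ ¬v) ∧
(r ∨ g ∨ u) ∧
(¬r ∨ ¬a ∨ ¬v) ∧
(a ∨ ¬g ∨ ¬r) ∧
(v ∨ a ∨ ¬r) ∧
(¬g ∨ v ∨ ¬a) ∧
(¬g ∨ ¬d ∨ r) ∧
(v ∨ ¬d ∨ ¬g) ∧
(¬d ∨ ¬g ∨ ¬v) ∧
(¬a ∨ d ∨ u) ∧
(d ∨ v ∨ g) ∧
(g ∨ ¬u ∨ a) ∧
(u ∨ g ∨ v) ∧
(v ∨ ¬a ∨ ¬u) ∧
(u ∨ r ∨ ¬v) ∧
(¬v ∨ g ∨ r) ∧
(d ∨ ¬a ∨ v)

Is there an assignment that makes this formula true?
No

No, the formula is not satisfiable.

No assignment of truth values to the variables can make all 26 clauses true simultaneously.

The formula is UNSAT (unsatisfiable).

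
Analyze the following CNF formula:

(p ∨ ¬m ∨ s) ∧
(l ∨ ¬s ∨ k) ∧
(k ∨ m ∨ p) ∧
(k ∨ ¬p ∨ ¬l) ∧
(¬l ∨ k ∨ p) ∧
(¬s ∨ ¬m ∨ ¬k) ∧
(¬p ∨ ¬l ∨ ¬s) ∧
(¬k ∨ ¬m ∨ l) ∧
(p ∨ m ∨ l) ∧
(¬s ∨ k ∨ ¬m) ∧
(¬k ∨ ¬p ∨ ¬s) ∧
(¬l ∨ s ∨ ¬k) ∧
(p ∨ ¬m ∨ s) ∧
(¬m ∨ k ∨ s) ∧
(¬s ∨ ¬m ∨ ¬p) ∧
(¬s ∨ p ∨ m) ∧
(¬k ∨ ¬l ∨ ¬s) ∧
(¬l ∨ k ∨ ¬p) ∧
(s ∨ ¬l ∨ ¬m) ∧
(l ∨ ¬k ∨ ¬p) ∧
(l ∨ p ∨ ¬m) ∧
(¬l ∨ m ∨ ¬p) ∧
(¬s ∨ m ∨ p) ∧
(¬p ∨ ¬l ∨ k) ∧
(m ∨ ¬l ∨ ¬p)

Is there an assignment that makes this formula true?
Yes

Yes, the formula is satisfiable.

One satisfying assignment is: k=False, l=False, m=False, p=True, s=False

Verification: With this assignment, all 25 clauses evaluate to true.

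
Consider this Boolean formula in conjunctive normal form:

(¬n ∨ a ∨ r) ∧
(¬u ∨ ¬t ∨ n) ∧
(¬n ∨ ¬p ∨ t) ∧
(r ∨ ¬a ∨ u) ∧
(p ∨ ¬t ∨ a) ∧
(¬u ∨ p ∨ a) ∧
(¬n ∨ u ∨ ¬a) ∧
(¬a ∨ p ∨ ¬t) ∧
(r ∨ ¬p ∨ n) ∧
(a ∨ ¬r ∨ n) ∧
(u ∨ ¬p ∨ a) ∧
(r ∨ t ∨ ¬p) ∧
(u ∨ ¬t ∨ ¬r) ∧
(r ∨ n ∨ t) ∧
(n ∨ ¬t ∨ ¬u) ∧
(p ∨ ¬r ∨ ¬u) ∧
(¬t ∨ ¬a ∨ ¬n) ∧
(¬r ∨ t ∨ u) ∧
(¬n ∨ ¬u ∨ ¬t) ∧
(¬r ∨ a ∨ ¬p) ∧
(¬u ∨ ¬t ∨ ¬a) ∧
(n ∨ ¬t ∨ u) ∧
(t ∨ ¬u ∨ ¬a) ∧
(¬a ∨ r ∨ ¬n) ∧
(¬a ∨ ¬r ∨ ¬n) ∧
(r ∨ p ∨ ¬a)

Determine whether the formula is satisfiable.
No

No, the formula is not satisfiable.

No assignment of truth values to the variables can make all 26 clauses true simultaneously.

The formula is UNSAT (unsatisfiable).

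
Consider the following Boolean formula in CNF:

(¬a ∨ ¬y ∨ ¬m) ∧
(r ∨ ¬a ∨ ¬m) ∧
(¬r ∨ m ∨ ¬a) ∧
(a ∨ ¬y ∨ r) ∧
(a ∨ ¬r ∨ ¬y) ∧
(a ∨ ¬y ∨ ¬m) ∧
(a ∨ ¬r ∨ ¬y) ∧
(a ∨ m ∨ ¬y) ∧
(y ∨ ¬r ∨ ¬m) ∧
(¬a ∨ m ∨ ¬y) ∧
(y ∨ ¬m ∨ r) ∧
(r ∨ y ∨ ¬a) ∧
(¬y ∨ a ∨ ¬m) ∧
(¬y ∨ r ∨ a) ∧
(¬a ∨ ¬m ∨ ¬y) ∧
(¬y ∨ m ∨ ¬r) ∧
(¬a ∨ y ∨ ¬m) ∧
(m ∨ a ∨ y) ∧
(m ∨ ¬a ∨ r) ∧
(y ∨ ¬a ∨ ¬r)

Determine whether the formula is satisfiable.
No

No, the formula is not satisfiable.

No assignment of truth values to the variables can make all 20 clauses true simultaneously.

The formula is UNSAT (unsatisfiable).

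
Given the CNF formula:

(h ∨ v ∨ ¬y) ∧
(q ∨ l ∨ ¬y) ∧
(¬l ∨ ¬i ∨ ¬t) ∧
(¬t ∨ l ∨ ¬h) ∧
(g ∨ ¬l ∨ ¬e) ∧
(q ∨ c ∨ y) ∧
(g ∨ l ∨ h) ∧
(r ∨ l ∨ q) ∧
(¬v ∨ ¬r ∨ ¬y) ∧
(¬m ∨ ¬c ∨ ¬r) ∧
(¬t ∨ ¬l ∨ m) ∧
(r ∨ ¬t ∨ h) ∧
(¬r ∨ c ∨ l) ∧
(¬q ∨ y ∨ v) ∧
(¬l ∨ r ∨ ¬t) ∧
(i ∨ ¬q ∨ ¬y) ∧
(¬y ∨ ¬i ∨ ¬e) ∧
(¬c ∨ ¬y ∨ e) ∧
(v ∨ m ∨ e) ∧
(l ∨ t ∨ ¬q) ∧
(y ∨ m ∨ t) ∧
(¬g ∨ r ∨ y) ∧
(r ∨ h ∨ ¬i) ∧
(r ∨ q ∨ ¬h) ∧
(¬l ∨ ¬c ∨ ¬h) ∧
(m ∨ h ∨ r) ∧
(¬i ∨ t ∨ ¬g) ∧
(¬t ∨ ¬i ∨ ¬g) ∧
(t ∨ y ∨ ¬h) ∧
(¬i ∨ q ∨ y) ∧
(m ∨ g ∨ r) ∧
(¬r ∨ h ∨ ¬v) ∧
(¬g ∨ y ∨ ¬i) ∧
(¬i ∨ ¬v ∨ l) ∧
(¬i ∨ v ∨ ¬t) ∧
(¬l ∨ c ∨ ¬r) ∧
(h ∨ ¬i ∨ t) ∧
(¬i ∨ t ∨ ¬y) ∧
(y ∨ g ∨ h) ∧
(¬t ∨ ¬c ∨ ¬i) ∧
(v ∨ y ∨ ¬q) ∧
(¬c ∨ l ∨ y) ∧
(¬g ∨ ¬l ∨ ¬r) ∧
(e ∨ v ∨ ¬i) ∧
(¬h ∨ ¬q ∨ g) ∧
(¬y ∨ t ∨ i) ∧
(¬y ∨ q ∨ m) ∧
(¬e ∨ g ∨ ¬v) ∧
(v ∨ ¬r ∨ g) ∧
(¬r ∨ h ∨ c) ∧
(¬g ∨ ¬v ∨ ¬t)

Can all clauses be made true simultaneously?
No

No, the formula is not satisfiable.

No assignment of truth values to the variables can make all 51 clauses true simultaneously.

The formula is UNSAT (unsatisfiable).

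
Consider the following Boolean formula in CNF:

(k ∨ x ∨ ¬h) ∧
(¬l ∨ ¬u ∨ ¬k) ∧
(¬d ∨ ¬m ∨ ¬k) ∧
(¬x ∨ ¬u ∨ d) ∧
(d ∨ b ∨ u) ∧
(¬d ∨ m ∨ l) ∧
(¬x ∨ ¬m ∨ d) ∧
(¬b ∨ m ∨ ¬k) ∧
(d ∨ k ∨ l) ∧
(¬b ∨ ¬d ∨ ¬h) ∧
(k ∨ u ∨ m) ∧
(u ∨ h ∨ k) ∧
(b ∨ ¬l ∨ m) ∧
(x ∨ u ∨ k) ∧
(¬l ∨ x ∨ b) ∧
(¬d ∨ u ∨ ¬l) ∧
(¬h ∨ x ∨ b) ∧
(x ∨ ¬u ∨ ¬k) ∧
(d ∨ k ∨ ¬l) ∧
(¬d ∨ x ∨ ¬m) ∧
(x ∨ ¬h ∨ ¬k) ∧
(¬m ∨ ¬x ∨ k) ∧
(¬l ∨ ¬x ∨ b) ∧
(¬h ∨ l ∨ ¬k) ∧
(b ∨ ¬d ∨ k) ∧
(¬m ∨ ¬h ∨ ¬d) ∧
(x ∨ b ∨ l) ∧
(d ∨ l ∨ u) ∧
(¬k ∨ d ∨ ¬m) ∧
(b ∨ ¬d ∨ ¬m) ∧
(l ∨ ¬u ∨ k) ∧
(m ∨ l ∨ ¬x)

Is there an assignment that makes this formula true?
Yes

Yes, the formula is satisfiable.

One satisfying assignment is: l=True, m=False, x=False, h=False, b=True, u=True, k=False, d=True

Verification: With this assignment, all 32 clauses evaluate to true.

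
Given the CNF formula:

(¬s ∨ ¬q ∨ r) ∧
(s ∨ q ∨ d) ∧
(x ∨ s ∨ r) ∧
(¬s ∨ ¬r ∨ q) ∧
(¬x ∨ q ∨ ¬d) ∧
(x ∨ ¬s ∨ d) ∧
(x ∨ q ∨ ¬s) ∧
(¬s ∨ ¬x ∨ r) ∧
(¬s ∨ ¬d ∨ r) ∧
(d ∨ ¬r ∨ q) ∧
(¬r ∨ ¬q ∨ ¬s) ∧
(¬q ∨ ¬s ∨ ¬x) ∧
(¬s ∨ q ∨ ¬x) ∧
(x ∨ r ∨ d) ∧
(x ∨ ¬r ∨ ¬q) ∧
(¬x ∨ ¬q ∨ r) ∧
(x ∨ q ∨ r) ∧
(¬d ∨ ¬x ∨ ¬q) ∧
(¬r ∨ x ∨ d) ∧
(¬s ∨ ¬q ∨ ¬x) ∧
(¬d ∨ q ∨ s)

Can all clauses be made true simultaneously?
Yes

Yes, the formula is satisfiable.

One satisfying assignment is: s=False, x=True, d=False, r=True, q=True

Verification: With this assignment, all 21 clauses evaluate to true.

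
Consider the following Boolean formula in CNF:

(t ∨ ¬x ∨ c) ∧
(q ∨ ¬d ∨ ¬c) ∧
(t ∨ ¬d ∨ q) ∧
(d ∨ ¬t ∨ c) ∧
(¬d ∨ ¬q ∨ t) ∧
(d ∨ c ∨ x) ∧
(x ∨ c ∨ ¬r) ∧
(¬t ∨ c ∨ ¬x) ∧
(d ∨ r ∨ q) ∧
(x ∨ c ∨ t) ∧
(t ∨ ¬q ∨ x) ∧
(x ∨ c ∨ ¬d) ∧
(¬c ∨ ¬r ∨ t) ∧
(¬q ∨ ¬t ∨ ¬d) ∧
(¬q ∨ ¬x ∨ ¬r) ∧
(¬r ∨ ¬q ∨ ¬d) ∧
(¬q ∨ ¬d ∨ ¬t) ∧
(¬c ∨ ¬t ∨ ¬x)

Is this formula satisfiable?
Yes

Yes, the formula is satisfiable.

One satisfying assignment is: t=False, q=True, d=False, r=False, c=True, x=True

Verification: With this assignment, all 18 clauses evaluate to true.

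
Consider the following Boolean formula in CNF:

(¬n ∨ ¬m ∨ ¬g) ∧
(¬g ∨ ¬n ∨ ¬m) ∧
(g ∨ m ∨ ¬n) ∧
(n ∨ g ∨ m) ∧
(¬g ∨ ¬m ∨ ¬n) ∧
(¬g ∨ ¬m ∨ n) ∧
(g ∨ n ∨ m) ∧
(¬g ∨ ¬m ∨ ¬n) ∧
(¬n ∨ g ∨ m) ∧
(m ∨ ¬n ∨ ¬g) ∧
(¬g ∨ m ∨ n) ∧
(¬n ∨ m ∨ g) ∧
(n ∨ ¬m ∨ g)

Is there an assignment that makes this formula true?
Yes

Yes, the formula is satisfiable.

One satisfying assignment is: g=False, n=True, m=True

Verification: With this assignment, all 13 clauses evaluate to true.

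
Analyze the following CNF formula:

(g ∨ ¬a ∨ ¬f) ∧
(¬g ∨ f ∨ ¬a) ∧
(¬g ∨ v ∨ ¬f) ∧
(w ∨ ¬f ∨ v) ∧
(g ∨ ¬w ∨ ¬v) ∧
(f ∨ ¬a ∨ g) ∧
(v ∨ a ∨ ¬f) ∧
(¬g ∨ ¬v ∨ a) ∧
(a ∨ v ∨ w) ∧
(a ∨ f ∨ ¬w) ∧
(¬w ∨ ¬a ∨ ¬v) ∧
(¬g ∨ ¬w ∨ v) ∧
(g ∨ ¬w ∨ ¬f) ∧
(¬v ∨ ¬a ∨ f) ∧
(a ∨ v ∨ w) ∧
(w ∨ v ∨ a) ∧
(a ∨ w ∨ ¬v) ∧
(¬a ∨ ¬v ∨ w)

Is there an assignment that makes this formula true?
No

No, the formula is not satisfiable.

No assignment of truth values to the variables can make all 18 clauses true simultaneously.

The formula is UNSAT (unsatisfiable).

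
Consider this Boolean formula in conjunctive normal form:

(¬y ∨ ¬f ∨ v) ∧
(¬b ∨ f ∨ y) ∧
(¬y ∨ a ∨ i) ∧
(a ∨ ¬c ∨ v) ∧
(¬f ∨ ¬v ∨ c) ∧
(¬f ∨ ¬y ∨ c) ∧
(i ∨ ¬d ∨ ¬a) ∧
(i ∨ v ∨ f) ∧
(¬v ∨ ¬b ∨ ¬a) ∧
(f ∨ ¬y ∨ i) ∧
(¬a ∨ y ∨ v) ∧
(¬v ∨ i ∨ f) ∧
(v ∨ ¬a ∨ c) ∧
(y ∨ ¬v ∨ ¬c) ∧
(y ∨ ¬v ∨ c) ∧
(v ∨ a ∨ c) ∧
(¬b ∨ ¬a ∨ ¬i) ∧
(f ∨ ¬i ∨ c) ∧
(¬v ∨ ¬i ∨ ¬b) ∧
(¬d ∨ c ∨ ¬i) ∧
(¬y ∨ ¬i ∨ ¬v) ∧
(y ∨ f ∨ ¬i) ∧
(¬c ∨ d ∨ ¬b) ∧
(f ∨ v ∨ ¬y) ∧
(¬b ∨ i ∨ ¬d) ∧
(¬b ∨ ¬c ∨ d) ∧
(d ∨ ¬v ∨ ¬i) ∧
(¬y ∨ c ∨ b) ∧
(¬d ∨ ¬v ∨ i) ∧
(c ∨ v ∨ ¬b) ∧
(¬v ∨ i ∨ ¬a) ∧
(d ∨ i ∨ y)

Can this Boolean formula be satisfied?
No

No, the formula is not satisfiable.

No assignment of truth values to the variables can make all 32 clauses true simultaneously.

The formula is UNSAT (unsatisfiable).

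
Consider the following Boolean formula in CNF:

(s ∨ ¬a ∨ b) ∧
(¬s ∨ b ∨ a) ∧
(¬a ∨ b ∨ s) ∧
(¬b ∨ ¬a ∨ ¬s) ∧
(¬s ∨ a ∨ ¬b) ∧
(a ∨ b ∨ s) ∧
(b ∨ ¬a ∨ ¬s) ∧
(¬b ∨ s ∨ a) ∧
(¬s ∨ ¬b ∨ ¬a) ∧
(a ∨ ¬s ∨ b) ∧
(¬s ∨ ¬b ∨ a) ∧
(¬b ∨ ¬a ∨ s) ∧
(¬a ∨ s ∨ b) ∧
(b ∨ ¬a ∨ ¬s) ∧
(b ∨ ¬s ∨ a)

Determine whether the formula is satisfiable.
No

No, the formula is not satisfiable.

No assignment of truth values to the variables can make all 15 clauses true simultaneously.

The formula is UNSAT (unsatisfiable).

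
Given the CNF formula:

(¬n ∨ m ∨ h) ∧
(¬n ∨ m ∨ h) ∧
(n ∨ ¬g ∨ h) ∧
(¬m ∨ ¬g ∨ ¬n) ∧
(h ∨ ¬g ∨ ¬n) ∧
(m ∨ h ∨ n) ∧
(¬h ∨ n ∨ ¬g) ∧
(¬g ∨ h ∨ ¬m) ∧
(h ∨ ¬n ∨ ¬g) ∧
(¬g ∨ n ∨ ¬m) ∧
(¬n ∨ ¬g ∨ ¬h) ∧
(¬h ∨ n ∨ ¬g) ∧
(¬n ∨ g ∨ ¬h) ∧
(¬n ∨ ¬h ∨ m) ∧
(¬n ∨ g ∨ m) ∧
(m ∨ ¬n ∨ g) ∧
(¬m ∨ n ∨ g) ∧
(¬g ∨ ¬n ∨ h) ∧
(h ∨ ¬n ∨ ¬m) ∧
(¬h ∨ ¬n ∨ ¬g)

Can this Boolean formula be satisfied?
Yes

Yes, the formula is satisfiable.

One satisfying assignment is: m=False, g=False, h=True, n=False

Verification: With this assignment, all 20 clauses evaluate to true.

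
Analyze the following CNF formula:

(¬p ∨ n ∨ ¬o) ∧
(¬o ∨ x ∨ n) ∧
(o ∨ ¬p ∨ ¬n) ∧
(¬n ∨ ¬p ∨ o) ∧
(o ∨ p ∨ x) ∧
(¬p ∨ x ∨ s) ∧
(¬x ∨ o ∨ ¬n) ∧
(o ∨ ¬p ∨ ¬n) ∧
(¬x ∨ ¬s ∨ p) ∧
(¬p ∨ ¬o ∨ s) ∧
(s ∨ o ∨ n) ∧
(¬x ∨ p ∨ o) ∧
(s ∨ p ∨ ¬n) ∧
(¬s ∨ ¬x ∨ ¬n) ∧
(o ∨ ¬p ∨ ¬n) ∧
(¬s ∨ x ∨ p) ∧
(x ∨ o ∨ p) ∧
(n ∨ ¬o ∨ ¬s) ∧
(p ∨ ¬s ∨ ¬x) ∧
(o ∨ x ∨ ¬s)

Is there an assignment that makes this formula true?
Yes

Yes, the formula is satisfiable.

One satisfying assignment is: n=False, s=False, x=True, o=True, p=False

Verification: With this assignment, all 20 clauses evaluate to true.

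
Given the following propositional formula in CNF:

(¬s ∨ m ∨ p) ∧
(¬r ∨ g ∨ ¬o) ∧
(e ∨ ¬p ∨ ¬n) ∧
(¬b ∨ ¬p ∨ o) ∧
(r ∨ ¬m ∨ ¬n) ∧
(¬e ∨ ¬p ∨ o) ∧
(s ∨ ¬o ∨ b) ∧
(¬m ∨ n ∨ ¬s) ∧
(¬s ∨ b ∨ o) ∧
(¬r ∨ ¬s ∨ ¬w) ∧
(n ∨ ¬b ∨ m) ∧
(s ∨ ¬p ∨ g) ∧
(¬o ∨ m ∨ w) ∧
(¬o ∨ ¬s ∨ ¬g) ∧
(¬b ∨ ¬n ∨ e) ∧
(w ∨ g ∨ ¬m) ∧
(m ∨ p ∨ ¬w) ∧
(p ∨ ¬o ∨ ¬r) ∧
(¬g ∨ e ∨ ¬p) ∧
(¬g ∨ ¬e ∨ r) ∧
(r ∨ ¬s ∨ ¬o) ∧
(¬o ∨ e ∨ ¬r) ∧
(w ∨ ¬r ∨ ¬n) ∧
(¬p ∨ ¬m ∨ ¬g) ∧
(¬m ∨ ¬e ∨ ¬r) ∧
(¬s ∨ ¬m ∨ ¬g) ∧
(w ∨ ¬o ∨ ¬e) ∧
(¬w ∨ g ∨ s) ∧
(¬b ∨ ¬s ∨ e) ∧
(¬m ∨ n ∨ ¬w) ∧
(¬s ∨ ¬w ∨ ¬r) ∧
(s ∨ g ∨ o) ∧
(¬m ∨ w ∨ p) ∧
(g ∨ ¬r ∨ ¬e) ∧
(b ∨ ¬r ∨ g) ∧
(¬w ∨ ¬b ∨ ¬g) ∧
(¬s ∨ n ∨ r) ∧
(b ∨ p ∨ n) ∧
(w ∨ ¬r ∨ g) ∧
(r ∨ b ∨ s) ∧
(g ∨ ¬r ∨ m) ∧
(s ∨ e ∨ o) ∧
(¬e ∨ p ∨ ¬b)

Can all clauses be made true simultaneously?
No

No, the formula is not satisfiable.

No assignment of truth values to the variables can make all 43 clauses true simultaneously.

The formula is UNSAT (unsatisfiable).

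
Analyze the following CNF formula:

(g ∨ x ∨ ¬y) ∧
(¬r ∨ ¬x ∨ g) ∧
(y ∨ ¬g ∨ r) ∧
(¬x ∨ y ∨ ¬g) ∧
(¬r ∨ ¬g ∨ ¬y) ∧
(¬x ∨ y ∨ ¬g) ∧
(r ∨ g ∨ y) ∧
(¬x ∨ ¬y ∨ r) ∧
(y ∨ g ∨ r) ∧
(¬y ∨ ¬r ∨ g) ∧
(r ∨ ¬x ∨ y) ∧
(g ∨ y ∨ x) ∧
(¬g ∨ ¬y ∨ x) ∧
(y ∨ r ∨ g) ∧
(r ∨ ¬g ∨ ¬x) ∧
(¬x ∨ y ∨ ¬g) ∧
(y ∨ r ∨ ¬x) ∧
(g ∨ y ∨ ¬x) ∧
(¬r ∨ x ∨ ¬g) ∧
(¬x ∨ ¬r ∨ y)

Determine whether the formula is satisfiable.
No

No, the formula is not satisfiable.

No assignment of truth values to the variables can make all 20 clauses true simultaneously.

The formula is UNSAT (unsatisfiable).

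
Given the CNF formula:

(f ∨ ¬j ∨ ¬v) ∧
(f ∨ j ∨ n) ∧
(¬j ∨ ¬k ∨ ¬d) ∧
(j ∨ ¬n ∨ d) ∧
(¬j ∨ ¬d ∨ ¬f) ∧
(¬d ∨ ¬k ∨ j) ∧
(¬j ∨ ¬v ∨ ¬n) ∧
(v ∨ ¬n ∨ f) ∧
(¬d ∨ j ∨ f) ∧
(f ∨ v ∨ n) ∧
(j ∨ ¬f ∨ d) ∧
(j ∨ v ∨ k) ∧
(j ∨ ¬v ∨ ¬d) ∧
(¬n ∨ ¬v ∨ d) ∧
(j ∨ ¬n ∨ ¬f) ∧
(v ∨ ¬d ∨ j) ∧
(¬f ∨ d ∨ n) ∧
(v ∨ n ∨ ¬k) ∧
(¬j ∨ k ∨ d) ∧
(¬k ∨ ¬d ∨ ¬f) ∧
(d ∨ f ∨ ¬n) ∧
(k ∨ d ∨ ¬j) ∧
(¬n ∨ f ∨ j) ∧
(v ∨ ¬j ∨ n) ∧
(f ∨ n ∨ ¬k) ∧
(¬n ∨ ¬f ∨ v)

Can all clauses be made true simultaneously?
No

No, the formula is not satisfiable.

No assignment of truth values to the variables can make all 26 clauses true simultaneously.

The formula is UNSAT (unsatisfiable).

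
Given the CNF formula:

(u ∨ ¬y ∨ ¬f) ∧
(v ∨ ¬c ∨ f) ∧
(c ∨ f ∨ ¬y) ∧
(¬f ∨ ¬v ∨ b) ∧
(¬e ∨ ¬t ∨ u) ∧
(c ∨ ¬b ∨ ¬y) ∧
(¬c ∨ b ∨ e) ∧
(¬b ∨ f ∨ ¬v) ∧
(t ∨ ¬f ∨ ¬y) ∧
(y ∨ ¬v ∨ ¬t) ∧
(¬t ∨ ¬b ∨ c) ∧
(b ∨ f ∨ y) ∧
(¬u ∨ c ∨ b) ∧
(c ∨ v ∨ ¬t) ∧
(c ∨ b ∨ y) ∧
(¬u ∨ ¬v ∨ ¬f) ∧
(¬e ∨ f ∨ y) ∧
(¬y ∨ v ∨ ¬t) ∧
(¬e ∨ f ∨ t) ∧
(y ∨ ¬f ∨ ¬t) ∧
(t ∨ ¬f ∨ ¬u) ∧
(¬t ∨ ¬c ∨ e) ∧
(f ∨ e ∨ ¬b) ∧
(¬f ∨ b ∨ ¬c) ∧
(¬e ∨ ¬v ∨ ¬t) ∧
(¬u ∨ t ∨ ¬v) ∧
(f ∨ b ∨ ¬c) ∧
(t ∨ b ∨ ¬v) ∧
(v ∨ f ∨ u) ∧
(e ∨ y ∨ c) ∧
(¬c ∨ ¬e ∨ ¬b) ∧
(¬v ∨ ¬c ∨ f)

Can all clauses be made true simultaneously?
Yes

Yes, the formula is satisfiable.

One satisfying assignment is: y=False, u=False, b=True, f=True, t=False, v=True, c=False, e=True

Verification: With this assignment, all 32 clauses evaluate to true.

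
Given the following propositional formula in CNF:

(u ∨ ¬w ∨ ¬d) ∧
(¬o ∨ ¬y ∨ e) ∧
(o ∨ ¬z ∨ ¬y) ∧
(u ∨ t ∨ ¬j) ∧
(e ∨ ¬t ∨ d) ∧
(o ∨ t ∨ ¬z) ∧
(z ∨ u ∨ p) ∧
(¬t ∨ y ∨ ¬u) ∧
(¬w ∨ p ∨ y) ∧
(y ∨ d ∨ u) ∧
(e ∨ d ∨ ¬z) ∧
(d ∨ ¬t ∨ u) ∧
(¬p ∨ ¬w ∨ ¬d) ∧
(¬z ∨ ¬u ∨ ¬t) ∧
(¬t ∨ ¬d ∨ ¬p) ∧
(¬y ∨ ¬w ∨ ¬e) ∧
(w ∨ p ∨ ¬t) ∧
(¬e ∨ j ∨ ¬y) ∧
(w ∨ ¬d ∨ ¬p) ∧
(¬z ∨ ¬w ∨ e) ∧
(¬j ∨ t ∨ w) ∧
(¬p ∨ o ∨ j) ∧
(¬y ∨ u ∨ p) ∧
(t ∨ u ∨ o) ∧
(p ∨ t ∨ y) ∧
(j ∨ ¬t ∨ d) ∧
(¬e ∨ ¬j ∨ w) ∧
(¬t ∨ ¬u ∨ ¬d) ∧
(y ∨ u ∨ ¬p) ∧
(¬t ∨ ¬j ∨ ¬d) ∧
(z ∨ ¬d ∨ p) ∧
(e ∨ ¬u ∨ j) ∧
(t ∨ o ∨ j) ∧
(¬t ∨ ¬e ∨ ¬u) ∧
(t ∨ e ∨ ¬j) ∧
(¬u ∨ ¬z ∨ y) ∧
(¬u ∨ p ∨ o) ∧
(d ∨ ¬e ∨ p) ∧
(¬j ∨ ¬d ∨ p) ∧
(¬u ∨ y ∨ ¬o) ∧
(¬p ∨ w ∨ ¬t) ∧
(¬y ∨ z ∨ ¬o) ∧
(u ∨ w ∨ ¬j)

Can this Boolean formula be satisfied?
Yes

Yes, the formula is satisfiable.

One satisfying assignment is: z=False, e=True, o=False, d=False, y=False, p=True, w=True, u=True, j=True, t=False

Verification: With this assignment, all 43 clauses evaluate to true.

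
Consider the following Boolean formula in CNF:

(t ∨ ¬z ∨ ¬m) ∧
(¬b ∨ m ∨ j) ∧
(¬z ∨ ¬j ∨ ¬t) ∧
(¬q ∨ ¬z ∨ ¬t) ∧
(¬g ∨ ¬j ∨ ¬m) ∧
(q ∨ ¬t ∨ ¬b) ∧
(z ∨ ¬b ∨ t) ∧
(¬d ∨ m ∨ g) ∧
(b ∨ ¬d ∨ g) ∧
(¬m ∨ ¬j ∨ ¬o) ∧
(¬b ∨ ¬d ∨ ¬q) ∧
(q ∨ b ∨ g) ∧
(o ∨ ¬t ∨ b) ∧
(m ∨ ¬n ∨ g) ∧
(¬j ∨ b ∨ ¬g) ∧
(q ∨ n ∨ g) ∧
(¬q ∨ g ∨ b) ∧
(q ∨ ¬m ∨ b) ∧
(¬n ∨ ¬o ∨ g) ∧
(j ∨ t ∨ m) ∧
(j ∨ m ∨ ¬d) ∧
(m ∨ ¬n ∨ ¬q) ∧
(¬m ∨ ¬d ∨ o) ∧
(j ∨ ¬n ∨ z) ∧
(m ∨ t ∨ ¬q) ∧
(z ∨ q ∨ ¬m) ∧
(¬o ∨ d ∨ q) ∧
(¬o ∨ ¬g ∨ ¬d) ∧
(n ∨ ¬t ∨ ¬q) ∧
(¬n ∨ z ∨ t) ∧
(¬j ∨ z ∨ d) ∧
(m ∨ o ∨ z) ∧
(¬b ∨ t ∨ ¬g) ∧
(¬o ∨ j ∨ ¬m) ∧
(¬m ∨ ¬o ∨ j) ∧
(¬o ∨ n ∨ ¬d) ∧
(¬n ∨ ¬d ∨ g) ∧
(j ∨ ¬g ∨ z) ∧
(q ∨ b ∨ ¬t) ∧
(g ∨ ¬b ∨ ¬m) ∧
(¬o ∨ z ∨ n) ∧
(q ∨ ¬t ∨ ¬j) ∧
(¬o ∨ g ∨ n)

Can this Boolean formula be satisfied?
No

No, the formula is not satisfiable.

No assignment of truth values to the variables can make all 43 clauses true simultaneously.

The formula is UNSAT (unsatisfiable).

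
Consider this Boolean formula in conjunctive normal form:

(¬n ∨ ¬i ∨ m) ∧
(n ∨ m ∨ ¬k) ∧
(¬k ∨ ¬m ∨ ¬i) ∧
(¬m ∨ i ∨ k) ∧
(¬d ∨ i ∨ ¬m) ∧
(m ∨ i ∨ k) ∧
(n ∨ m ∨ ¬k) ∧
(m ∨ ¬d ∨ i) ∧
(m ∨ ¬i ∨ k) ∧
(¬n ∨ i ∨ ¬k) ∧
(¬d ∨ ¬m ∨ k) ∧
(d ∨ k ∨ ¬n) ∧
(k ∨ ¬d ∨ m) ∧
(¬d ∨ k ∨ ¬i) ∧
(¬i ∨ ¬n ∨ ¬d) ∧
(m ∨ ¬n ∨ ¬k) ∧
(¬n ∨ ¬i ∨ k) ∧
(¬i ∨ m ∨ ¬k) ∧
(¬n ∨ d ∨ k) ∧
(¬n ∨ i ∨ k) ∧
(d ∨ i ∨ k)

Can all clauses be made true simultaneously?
Yes

Yes, the formula is satisfiable.

One satisfying assignment is: d=False, i=False, m=True, k=True, n=False

Verification: With this assignment, all 21 clauses evaluate to true.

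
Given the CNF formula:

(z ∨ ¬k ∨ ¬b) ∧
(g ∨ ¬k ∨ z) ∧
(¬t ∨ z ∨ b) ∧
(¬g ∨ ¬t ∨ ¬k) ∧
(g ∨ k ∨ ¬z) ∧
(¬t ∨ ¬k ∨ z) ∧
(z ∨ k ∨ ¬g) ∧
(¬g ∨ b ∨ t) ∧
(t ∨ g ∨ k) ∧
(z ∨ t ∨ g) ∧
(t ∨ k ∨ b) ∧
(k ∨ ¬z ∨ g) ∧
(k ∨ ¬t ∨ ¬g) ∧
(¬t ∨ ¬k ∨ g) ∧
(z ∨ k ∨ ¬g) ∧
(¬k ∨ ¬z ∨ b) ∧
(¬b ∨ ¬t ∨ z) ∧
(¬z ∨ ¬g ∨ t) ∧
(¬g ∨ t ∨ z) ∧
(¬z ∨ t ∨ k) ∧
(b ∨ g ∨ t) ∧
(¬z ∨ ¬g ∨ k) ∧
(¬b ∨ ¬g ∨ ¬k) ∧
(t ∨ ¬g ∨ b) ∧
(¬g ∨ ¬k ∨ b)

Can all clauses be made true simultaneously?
Yes

Yes, the formula is satisfiable.

One satisfying assignment is: z=True, b=True, k=True, g=False, t=False

Verification: With this assignment, all 25 clauses evaluate to true.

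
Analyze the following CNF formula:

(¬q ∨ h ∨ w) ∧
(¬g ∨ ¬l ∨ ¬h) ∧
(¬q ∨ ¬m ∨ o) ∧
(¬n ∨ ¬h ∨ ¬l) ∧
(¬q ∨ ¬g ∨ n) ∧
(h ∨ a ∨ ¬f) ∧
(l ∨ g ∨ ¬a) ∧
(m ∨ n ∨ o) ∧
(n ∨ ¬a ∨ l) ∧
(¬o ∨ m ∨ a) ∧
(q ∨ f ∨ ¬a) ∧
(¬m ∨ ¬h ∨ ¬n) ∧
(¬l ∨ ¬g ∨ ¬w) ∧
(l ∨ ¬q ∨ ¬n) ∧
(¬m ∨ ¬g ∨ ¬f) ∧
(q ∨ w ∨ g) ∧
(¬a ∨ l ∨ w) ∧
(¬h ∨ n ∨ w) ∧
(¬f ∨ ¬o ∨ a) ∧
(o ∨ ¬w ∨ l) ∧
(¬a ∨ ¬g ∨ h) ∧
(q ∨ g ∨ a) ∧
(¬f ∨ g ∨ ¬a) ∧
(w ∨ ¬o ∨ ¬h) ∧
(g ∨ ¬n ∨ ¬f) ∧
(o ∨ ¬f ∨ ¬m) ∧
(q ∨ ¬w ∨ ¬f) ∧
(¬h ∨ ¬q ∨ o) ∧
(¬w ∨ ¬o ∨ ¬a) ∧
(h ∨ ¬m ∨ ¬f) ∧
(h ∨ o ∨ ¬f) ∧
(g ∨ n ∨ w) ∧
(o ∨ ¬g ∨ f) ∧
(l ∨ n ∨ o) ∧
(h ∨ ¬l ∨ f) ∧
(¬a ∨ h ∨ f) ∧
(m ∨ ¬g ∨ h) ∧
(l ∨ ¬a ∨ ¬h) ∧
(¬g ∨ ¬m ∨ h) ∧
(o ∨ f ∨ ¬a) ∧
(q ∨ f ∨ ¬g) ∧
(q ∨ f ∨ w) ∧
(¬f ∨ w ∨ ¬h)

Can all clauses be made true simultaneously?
Yes

Yes, the formula is satisfiable.

One satisfying assignment is: m=True, w=True, f=False, o=True, q=True, l=False, n=False, h=False, a=False, g=False

Verification: With this assignment, all 43 clauses evaluate to true.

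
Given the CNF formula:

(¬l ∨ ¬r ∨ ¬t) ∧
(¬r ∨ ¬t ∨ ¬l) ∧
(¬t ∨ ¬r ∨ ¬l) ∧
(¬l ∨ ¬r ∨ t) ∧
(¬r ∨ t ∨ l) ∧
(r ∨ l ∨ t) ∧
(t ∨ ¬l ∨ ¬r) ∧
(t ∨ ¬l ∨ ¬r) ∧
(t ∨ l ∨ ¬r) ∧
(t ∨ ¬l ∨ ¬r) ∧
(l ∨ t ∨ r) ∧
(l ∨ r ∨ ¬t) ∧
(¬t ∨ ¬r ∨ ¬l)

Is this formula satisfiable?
Yes

Yes, the formula is satisfiable.

One satisfying assignment is: r=False, l=True, t=False

Verification: With this assignment, all 13 clauses evaluate to true.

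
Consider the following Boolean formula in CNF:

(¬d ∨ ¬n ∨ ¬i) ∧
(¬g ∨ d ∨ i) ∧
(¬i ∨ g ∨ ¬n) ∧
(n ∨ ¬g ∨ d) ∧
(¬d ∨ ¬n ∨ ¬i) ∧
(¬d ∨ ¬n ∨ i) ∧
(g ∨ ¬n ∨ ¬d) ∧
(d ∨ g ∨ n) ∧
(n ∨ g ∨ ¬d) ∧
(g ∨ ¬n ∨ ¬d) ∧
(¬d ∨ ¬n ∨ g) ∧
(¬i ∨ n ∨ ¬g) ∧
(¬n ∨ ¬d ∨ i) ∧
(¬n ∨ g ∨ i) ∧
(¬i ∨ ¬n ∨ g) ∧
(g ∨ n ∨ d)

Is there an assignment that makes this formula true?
Yes

Yes, the formula is satisfiable.

One satisfying assignment is: i=True, n=True, g=True, d=False

Verification: With this assignment, all 16 clauses evaluate to true.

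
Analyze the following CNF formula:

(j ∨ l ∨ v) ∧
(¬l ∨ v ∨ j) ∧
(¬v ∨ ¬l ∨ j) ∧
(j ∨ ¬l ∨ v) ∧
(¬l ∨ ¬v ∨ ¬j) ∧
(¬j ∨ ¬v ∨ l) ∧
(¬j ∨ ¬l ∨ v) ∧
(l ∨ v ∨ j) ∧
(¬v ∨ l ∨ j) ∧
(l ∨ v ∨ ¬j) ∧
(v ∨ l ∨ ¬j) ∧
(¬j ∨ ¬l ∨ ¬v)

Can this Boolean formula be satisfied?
No

No, the formula is not satisfiable.

No assignment of truth values to the variables can make all 12 clauses true simultaneously.

The formula is UNSAT (unsatisfiable).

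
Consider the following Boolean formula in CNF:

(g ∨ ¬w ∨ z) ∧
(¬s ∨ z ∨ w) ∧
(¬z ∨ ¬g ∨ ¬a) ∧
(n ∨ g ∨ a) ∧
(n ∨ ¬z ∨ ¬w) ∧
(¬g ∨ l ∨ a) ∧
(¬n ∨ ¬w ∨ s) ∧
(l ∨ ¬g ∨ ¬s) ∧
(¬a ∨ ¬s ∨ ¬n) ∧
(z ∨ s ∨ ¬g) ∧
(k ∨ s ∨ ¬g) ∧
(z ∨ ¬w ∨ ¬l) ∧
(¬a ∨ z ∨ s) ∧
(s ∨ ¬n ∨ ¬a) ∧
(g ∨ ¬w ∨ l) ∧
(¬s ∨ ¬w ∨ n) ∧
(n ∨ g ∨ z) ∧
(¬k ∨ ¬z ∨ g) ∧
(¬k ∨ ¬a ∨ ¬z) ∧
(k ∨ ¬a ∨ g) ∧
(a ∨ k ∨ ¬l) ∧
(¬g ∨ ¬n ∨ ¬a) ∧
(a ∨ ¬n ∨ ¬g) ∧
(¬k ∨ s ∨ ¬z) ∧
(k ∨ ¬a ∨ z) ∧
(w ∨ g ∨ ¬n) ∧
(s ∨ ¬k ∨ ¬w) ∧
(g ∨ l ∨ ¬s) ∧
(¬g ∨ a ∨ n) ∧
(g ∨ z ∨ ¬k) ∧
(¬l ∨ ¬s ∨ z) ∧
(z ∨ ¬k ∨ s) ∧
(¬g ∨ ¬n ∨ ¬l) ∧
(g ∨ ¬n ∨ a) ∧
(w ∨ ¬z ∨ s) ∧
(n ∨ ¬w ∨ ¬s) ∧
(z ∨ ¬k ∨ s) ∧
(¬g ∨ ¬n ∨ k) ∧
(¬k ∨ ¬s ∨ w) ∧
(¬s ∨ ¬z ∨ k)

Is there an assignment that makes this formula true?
No

No, the formula is not satisfiable.

No assignment of truth values to the variables can make all 40 clauses true simultaneously.

The formula is UNSAT (unsatisfiable).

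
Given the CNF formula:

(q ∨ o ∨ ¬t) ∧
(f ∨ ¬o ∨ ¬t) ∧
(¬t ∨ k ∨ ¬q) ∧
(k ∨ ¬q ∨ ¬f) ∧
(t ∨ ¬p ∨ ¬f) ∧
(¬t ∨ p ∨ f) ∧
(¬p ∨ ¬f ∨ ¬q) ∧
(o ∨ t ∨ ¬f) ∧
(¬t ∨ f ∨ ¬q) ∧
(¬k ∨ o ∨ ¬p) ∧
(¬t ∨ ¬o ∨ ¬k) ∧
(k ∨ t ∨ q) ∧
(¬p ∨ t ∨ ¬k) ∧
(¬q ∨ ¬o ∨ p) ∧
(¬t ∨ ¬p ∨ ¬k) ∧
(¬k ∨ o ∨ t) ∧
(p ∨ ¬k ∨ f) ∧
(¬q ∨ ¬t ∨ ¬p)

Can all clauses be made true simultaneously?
Yes

Yes, the formula is satisfiable.

One satisfying assignment is: k=False, t=False, o=False, q=True, f=False, p=False

Verification: With this assignment, all 18 clauses evaluate to true.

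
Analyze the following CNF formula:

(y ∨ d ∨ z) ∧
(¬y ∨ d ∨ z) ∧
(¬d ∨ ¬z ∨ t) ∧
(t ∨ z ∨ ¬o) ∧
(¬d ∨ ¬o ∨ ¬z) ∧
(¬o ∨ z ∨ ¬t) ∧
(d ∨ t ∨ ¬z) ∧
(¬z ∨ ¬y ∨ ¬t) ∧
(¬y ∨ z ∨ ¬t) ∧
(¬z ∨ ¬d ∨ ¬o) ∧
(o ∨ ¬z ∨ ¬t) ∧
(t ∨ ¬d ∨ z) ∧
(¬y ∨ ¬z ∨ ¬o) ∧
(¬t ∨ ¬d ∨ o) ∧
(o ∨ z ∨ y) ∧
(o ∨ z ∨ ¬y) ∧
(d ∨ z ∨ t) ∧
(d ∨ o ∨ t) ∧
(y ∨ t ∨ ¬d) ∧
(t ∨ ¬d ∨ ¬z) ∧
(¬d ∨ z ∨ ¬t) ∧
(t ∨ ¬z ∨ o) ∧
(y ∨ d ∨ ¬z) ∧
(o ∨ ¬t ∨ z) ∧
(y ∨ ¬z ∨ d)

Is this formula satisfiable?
No

No, the formula is not satisfiable.

No assignment of truth values to the variables can make all 25 clauses true simultaneously.

The formula is UNSAT (unsatisfiable).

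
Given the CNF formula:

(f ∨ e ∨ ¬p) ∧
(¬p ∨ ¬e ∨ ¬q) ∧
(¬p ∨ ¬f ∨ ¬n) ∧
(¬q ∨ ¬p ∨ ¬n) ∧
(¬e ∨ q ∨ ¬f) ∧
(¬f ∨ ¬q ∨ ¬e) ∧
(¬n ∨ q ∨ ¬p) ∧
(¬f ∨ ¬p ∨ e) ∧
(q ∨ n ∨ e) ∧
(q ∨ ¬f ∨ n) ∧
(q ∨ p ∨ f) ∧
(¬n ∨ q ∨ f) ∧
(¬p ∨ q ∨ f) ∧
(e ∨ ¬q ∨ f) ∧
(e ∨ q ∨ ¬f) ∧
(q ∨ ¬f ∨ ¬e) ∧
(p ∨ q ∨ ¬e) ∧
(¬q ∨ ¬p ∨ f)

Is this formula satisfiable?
Yes

Yes, the formula is satisfiable.

One satisfying assignment is: f=True, n=False, e=False, q=True, p=False

Verification: With this assignment, all 18 clauses evaluate to true.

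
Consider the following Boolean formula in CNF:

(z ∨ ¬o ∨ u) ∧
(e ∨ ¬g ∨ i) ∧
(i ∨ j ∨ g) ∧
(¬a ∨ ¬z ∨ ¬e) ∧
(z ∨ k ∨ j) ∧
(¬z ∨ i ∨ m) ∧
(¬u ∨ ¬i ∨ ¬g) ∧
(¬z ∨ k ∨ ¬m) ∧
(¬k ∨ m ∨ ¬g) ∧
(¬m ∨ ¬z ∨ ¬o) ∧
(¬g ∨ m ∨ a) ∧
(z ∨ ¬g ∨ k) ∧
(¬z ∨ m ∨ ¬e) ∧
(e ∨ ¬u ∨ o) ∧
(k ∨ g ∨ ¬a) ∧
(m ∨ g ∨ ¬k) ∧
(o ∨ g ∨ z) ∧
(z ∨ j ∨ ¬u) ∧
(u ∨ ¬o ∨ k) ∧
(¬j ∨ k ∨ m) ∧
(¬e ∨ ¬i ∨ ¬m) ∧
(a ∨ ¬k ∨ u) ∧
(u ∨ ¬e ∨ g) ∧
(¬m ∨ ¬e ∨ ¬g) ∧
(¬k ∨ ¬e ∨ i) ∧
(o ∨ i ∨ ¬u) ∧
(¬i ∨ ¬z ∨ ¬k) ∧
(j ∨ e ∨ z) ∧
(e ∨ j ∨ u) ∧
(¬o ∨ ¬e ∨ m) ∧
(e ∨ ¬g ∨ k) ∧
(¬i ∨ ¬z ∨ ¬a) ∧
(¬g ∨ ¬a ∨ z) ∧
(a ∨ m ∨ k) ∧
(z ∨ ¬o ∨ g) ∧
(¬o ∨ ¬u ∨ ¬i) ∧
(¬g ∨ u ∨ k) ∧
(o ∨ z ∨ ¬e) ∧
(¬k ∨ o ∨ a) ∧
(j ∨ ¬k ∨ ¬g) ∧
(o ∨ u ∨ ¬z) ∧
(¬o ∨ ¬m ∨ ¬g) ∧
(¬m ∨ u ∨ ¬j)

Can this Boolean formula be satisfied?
No

No, the formula is not satisfiable.

No assignment of truth values to the variables can make all 43 clauses true simultaneously.

The formula is UNSAT (unsatisfiable).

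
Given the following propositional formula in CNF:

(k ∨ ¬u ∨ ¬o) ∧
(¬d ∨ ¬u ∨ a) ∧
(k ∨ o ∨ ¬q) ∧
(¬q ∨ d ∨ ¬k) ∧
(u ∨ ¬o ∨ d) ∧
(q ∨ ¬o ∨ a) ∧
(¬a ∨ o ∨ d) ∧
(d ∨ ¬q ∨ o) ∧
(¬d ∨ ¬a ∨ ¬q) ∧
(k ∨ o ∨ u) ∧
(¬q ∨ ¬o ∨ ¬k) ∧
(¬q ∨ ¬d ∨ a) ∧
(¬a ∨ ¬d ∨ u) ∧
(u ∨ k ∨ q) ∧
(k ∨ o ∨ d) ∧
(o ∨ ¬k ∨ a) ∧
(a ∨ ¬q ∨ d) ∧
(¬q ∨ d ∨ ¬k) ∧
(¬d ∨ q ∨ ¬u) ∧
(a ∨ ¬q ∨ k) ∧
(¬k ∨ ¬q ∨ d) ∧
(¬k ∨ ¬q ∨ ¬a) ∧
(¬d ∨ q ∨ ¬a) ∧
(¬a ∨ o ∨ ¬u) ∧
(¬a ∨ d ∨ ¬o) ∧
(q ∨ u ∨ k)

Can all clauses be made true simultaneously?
No

No, the formula is not satisfiable.

No assignment of truth values to the variables can make all 26 clauses true simultaneously.

The formula is UNSAT (unsatisfiable).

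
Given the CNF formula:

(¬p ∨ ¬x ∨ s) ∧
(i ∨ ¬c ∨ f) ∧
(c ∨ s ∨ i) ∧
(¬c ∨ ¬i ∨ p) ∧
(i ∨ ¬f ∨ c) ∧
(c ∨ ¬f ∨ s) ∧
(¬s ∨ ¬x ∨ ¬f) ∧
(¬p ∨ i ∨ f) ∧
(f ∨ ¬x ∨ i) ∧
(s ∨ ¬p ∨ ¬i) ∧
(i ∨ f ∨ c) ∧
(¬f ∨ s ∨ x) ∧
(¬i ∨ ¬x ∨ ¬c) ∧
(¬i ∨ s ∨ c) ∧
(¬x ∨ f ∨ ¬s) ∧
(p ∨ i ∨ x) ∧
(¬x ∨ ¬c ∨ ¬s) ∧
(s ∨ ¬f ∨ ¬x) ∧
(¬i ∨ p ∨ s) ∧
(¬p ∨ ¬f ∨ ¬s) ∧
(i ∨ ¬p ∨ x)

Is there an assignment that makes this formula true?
Yes

Yes, the formula is satisfiable.

One satisfying assignment is: i=True, c=False, x=False, s=True, f=False, p=False

Verification: With this assignment, all 21 clauses evaluate to true.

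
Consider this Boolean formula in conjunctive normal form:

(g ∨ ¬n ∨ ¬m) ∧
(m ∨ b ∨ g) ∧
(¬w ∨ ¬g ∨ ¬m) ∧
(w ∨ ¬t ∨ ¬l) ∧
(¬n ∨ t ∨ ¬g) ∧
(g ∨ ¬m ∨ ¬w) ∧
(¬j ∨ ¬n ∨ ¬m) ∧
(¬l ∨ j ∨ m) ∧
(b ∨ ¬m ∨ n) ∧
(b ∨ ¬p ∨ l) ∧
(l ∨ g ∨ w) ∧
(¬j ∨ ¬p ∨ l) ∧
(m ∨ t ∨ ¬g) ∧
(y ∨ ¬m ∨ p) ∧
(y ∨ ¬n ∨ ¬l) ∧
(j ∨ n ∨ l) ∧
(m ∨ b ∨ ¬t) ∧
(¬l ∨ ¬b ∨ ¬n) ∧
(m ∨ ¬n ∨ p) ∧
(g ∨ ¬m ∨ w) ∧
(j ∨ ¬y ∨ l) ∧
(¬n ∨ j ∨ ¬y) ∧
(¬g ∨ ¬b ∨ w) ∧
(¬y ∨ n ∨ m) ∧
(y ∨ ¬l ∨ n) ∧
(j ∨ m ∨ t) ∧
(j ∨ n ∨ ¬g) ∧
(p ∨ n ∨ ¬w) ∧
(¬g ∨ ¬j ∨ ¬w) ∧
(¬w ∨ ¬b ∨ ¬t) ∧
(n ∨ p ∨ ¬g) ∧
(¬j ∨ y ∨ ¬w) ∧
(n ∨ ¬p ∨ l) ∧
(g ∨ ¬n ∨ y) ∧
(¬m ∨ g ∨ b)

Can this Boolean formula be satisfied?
No

No, the formula is not satisfiable.

No assignment of truth values to the variables can make all 35 clauses true simultaneously.

The formula is UNSAT (unsatisfiable).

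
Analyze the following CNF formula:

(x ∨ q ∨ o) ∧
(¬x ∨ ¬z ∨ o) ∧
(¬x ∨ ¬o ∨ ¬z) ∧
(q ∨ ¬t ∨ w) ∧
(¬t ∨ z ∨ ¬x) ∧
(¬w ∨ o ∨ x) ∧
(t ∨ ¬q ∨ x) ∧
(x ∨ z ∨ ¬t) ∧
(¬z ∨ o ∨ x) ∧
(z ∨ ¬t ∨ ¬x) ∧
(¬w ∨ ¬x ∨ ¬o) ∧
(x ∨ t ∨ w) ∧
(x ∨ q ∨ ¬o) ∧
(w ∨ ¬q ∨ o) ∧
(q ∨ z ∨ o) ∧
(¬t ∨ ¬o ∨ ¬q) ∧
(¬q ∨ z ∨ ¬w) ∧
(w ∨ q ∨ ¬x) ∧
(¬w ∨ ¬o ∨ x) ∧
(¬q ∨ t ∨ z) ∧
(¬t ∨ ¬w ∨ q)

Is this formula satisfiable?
No

No, the formula is not satisfiable.

No assignment of truth values to the variables can make all 21 clauses true simultaneously.

The formula is UNSAT (unsatisfiable).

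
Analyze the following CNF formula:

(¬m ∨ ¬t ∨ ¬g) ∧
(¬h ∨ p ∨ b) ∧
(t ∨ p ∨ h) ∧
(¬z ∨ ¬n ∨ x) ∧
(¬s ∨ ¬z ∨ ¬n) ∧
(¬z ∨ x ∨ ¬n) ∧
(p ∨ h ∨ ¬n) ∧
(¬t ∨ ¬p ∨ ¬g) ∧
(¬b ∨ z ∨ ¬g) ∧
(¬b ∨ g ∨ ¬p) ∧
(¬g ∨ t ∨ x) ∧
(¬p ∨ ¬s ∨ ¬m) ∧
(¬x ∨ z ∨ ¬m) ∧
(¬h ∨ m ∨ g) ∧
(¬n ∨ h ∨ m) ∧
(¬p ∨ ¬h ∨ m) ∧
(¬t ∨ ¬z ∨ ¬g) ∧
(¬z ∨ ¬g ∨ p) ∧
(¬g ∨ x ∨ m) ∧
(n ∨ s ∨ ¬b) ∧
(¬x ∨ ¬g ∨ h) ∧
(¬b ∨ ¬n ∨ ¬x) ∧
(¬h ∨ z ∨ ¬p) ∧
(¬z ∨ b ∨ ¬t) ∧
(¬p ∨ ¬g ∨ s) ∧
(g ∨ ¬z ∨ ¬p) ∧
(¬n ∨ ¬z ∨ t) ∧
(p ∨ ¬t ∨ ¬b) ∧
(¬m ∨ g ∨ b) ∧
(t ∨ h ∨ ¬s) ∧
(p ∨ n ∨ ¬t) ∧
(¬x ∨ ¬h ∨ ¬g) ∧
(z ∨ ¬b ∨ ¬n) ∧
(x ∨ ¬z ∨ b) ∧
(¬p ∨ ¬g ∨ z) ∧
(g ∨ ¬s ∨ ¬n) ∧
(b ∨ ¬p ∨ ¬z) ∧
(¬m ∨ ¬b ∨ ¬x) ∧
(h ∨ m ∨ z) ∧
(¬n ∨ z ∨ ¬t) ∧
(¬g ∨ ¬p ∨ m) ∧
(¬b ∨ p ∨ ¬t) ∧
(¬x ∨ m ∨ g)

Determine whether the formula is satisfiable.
Yes

Yes, the formula is satisfiable.

One satisfying assignment is: n=False, g=False, z=False, b=True, x=False, m=True, s=True, p=False, h=True, t=False

Verification: With this assignment, all 43 clauses evaluate to true.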